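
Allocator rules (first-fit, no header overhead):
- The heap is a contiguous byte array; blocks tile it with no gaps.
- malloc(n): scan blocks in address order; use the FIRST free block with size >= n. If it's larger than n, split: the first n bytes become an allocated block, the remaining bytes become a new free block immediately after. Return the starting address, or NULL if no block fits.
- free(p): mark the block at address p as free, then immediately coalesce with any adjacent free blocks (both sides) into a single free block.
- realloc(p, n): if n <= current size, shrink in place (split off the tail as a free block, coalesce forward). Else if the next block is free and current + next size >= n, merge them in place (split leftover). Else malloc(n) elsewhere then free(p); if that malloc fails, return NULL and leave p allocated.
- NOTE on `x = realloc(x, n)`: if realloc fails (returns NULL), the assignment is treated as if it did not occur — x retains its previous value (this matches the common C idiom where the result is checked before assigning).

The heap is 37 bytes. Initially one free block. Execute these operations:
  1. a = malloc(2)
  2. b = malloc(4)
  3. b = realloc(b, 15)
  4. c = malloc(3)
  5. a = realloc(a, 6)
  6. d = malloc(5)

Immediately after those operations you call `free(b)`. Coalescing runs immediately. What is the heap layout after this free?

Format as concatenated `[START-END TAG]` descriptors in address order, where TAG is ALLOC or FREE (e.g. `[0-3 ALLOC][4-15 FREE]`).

Answer: [0-16 FREE][17-19 ALLOC][20-25 ALLOC][26-30 ALLOC][31-36 FREE]

Derivation:
Op 1: a = malloc(2) -> a = 0; heap: [0-1 ALLOC][2-36 FREE]
Op 2: b = malloc(4) -> b = 2; heap: [0-1 ALLOC][2-5 ALLOC][6-36 FREE]
Op 3: b = realloc(b, 15) -> b = 2; heap: [0-1 ALLOC][2-16 ALLOC][17-36 FREE]
Op 4: c = malloc(3) -> c = 17; heap: [0-1 ALLOC][2-16 ALLOC][17-19 ALLOC][20-36 FREE]
Op 5: a = realloc(a, 6) -> a = 20; heap: [0-1 FREE][2-16 ALLOC][17-19 ALLOC][20-25 ALLOC][26-36 FREE]
Op 6: d = malloc(5) -> d = 26; heap: [0-1 FREE][2-16 ALLOC][17-19 ALLOC][20-25 ALLOC][26-30 ALLOC][31-36 FREE]
free(b): b = 2 -> block [2-16 ALLOC]; mark free, coalesce with adjacent free neighbors -> [0-16 FREE][17-19 ALLOC][20-25 ALLOC][26-30 ALLOC][31-36 FREE]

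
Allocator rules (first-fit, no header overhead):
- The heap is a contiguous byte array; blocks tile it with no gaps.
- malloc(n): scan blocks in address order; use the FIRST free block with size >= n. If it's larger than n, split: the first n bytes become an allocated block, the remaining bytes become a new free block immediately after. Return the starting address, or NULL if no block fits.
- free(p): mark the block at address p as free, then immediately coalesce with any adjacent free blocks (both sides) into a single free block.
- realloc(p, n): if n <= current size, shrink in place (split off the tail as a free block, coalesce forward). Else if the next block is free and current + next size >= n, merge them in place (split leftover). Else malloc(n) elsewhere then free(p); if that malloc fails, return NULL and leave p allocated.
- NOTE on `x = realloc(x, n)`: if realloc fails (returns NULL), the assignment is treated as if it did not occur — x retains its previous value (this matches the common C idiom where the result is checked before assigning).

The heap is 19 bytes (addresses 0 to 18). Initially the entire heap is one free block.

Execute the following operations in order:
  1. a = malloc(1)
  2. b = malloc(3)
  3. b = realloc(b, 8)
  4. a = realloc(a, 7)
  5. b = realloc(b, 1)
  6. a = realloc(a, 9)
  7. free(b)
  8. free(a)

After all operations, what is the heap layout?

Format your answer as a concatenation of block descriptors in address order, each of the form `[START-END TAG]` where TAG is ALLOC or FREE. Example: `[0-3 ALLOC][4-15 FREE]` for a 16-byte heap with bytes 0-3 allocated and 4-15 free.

Answer: [0-18 FREE]

Derivation:
Op 1: a = malloc(1) -> a = 0; heap: [0-0 ALLOC][1-18 FREE]
Op 2: b = malloc(3) -> b = 1; heap: [0-0 ALLOC][1-3 ALLOC][4-18 FREE]
Op 3: b = realloc(b, 8) -> b = 1; heap: [0-0 ALLOC][1-8 ALLOC][9-18 FREE]
Op 4: a = realloc(a, 7) -> a = 9; heap: [0-0 FREE][1-8 ALLOC][9-15 ALLOC][16-18 FREE]
Op 5: b = realloc(b, 1) -> b = 1; heap: [0-0 FREE][1-1 ALLOC][2-8 FREE][9-15 ALLOC][16-18 FREE]
Op 6: a = realloc(a, 9) -> a = 9; heap: [0-0 FREE][1-1 ALLOC][2-8 FREE][9-17 ALLOC][18-18 FREE]
Op 7: free(b) -> (freed b); heap: [0-8 FREE][9-17 ALLOC][18-18 FREE]
Op 8: free(a) -> (freed a); heap: [0-18 FREE]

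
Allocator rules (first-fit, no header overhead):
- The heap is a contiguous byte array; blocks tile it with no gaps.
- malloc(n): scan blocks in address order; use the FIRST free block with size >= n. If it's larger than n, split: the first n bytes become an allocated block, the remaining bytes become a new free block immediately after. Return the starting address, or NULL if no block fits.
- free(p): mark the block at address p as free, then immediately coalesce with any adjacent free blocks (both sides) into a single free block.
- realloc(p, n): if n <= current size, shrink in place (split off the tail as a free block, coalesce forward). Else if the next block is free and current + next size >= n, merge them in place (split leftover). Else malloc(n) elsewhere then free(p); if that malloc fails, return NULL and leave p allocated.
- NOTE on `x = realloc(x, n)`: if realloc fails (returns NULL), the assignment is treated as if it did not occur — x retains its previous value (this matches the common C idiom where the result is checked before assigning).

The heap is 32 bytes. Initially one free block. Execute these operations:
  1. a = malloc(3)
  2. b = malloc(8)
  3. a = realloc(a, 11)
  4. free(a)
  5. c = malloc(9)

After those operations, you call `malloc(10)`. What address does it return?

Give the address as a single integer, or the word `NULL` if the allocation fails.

Op 1: a = malloc(3) -> a = 0; heap: [0-2 ALLOC][3-31 FREE]
Op 2: b = malloc(8) -> b = 3; heap: [0-2 ALLOC][3-10 ALLOC][11-31 FREE]
Op 3: a = realloc(a, 11) -> a = 11; heap: [0-2 FREE][3-10 ALLOC][11-21 ALLOC][22-31 FREE]
Op 4: free(a) -> (freed a); heap: [0-2 FREE][3-10 ALLOC][11-31 FREE]
Op 5: c = malloc(9) -> c = 11; heap: [0-2 FREE][3-10 ALLOC][11-19 ALLOC][20-31 FREE]
malloc(10): first-fit scan over [0-2 FREE][3-10 ALLOC][11-19 ALLOC][20-31 FREE] -> 20

Answer: 20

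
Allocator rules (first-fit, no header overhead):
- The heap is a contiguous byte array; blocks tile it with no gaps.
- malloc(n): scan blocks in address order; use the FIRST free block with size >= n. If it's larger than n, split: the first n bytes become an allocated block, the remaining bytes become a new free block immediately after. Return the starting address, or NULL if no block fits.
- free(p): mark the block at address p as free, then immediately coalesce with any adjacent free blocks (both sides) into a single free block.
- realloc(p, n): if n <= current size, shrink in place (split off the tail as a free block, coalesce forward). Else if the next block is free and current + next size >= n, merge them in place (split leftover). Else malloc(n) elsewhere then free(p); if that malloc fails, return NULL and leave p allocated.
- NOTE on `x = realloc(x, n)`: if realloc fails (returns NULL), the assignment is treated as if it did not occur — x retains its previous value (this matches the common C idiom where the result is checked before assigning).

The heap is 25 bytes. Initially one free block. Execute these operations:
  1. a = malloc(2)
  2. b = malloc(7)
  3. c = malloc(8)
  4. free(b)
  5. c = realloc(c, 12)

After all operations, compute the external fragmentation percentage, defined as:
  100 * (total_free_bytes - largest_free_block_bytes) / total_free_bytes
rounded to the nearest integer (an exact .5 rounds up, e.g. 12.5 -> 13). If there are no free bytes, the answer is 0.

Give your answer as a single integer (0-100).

Op 1: a = malloc(2) -> a = 0; heap: [0-1 ALLOC][2-24 FREE]
Op 2: b = malloc(7) -> b = 2; heap: [0-1 ALLOC][2-8 ALLOC][9-24 FREE]
Op 3: c = malloc(8) -> c = 9; heap: [0-1 ALLOC][2-8 ALLOC][9-16 ALLOC][17-24 FREE]
Op 4: free(b) -> (freed b); heap: [0-1 ALLOC][2-8 FREE][9-16 ALLOC][17-24 FREE]
Op 5: c = realloc(c, 12) -> c = 9; heap: [0-1 ALLOC][2-8 FREE][9-20 ALLOC][21-24 FREE]
Free blocks: [7 4] total_free=11 largest=7 -> 100*(11-7)/11 = 400/11 ≈ 36.364 -> rounds to 36

Answer: 36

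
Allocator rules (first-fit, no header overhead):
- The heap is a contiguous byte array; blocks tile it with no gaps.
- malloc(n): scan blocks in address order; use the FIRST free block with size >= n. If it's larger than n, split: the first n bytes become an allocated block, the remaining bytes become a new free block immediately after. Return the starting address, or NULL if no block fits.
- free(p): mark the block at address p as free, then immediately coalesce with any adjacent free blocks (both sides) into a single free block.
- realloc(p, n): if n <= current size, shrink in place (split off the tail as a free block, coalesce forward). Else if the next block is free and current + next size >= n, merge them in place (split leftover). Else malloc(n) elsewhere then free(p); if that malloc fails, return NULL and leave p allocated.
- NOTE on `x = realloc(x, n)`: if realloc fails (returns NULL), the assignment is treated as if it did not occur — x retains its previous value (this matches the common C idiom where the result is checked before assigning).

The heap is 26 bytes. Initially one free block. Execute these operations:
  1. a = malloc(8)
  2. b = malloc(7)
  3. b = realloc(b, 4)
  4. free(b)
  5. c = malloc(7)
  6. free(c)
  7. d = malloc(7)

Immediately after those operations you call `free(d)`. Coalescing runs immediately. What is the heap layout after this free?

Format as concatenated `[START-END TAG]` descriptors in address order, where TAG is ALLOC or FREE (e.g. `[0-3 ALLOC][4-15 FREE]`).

Answer: [0-7 ALLOC][8-25 FREE]

Derivation:
Op 1: a = malloc(8) -> a = 0; heap: [0-7 ALLOC][8-25 FREE]
Op 2: b = malloc(7) -> b = 8; heap: [0-7 ALLOC][8-14 ALLOC][15-25 FREE]
Op 3: b = realloc(b, 4) -> b = 8; heap: [0-7 ALLOC][8-11 ALLOC][12-25 FREE]
Op 4: free(b) -> (freed b); heap: [0-7 ALLOC][8-25 FREE]
Op 5: c = malloc(7) -> c = 8; heap: [0-7 ALLOC][8-14 ALLOC][15-25 FREE]
Op 6: free(c) -> (freed c); heap: [0-7 ALLOC][8-25 FREE]
Op 7: d = malloc(7) -> d = 8; heap: [0-7 ALLOC][8-14 ALLOC][15-25 FREE]
free(d): d = 8 -> block [8-14 ALLOC]; mark free, coalesce with adjacent free neighbors -> [0-7 ALLOC][8-25 FREE]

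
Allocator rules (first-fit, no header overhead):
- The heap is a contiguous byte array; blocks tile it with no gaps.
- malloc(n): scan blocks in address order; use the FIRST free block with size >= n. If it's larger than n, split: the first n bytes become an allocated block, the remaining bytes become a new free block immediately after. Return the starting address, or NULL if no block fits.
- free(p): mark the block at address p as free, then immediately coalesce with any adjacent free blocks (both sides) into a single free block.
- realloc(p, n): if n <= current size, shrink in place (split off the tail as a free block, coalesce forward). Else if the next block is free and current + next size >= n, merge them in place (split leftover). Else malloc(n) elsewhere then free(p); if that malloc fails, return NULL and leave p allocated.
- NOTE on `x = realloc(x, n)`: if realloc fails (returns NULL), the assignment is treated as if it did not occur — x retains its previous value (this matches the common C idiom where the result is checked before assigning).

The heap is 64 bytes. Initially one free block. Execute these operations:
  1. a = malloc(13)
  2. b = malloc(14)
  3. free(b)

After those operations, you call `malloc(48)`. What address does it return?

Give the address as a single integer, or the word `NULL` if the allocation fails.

Op 1: a = malloc(13) -> a = 0; heap: [0-12 ALLOC][13-63 FREE]
Op 2: b = malloc(14) -> b = 13; heap: [0-12 ALLOC][13-26 ALLOC][27-63 FREE]
Op 3: free(b) -> (freed b); heap: [0-12 ALLOC][13-63 FREE]
malloc(48): first-fit scan over [0-12 ALLOC][13-63 FREE] -> 13

Answer: 13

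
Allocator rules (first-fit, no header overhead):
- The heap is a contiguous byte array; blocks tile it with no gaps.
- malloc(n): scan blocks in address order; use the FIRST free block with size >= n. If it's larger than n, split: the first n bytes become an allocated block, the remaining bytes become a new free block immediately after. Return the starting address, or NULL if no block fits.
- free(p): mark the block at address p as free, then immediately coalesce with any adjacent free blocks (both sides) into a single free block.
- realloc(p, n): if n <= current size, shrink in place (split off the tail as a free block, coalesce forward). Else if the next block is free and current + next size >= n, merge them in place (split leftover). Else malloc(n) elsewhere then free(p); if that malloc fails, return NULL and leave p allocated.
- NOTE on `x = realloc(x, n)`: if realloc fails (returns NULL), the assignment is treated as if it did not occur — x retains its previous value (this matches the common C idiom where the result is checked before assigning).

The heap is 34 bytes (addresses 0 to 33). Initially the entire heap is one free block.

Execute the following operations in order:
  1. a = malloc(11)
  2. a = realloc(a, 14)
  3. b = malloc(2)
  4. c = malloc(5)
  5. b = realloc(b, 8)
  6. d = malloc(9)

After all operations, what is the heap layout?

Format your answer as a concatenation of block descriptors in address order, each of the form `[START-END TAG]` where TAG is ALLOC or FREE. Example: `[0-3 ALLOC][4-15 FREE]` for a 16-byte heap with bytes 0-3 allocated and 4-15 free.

Op 1: a = malloc(11) -> a = 0; heap: [0-10 ALLOC][11-33 FREE]
Op 2: a = realloc(a, 14) -> a = 0; heap: [0-13 ALLOC][14-33 FREE]
Op 3: b = malloc(2) -> b = 14; heap: [0-13 ALLOC][14-15 ALLOC][16-33 FREE]
Op 4: c = malloc(5) -> c = 16; heap: [0-13 ALLOC][14-15 ALLOC][16-20 ALLOC][21-33 FREE]
Op 5: b = realloc(b, 8) -> b = 21; heap: [0-13 ALLOC][14-15 FREE][16-20 ALLOC][21-28 ALLOC][29-33 FREE]
Op 6: d = malloc(9) -> d = NULL; heap: [0-13 ALLOC][14-15 FREE][16-20 ALLOC][21-28 ALLOC][29-33 FREE]

Answer: [0-13 ALLOC][14-15 FREE][16-20 ALLOC][21-28 ALLOC][29-33 FREE]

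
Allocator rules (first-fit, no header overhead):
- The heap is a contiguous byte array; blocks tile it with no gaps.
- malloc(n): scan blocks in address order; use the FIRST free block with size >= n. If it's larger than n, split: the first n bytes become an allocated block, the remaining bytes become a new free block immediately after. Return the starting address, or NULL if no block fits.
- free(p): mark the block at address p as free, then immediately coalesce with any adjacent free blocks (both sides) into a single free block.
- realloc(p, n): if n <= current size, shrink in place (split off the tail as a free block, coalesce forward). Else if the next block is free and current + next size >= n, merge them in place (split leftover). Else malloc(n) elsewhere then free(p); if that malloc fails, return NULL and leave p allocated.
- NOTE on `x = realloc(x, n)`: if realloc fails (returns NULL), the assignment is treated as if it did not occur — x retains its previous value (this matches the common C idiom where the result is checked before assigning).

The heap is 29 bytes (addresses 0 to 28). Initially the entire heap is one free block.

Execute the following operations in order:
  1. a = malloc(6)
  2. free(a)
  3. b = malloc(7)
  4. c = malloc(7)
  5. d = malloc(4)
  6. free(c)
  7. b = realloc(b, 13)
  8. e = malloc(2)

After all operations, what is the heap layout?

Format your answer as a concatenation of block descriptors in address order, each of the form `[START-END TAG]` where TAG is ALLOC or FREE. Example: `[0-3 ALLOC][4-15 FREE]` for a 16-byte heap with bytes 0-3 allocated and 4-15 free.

Answer: [0-12 ALLOC][13-13 FREE][14-17 ALLOC][18-19 ALLOC][20-28 FREE]

Derivation:
Op 1: a = malloc(6) -> a = 0; heap: [0-5 ALLOC][6-28 FREE]
Op 2: free(a) -> (freed a); heap: [0-28 FREE]
Op 3: b = malloc(7) -> b = 0; heap: [0-6 ALLOC][7-28 FREE]
Op 4: c = malloc(7) -> c = 7; heap: [0-6 ALLOC][7-13 ALLOC][14-28 FREE]
Op 5: d = malloc(4) -> d = 14; heap: [0-6 ALLOC][7-13 ALLOC][14-17 ALLOC][18-28 FREE]
Op 6: free(c) -> (freed c); heap: [0-6 ALLOC][7-13 FREE][14-17 ALLOC][18-28 FREE]
Op 7: b = realloc(b, 13) -> b = 0; heap: [0-12 ALLOC][13-13 FREE][14-17 ALLOC][18-28 FREE]
Op 8: e = malloc(2) -> e = 18; heap: [0-12 ALLOC][13-13 FREE][14-17 ALLOC][18-19 ALLOC][20-28 FREE]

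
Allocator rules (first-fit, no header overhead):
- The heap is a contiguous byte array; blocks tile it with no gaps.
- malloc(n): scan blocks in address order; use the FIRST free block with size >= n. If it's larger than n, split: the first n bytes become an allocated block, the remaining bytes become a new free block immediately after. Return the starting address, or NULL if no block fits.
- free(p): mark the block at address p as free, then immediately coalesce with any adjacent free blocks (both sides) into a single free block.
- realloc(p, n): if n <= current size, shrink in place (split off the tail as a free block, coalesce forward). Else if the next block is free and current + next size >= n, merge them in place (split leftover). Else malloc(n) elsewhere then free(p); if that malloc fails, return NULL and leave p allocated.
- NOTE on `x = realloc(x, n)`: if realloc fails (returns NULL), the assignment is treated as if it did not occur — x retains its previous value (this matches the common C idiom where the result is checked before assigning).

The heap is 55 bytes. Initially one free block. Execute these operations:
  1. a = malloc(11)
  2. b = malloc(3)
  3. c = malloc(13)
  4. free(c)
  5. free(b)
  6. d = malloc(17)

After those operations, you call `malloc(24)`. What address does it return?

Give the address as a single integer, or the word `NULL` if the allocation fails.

Answer: 28

Derivation:
Op 1: a = malloc(11) -> a = 0; heap: [0-10 ALLOC][11-54 FREE]
Op 2: b = malloc(3) -> b = 11; heap: [0-10 ALLOC][11-13 ALLOC][14-54 FREE]
Op 3: c = malloc(13) -> c = 14; heap: [0-10 ALLOC][11-13 ALLOC][14-26 ALLOC][27-54 FREE]
Op 4: free(c) -> (freed c); heap: [0-10 ALLOC][11-13 ALLOC][14-54 FREE]
Op 5: free(b) -> (freed b); heap: [0-10 ALLOC][11-54 FREE]
Op 6: d = malloc(17) -> d = 11; heap: [0-10 ALLOC][11-27 ALLOC][28-54 FREE]
malloc(24): first-fit scan over [0-10 ALLOC][11-27 ALLOC][28-54 FREE] -> 28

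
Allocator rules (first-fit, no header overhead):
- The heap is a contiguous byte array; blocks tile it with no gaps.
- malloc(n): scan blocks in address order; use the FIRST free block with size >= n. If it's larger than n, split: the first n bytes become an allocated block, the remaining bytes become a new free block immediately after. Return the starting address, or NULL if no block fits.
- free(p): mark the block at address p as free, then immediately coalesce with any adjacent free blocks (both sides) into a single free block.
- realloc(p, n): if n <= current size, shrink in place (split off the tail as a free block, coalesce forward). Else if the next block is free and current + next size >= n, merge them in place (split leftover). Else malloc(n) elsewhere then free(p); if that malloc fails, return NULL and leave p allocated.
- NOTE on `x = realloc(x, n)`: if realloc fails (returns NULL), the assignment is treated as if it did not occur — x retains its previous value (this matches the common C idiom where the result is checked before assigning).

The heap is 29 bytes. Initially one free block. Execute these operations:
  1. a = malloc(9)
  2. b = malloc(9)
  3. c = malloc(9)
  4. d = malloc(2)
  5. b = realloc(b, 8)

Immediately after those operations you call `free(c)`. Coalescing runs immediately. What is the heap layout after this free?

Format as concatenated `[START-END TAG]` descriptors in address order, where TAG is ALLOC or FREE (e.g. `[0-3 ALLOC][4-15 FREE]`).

Answer: [0-8 ALLOC][9-16 ALLOC][17-26 FREE][27-28 ALLOC]

Derivation:
Op 1: a = malloc(9) -> a = 0; heap: [0-8 ALLOC][9-28 FREE]
Op 2: b = malloc(9) -> b = 9; heap: [0-8 ALLOC][9-17 ALLOC][18-28 FREE]
Op 3: c = malloc(9) -> c = 18; heap: [0-8 ALLOC][9-17 ALLOC][18-26 ALLOC][27-28 FREE]
Op 4: d = malloc(2) -> d = 27; heap: [0-8 ALLOC][9-17 ALLOC][18-26 ALLOC][27-28 ALLOC]
Op 5: b = realloc(b, 8) -> b = 9; heap: [0-8 ALLOC][9-16 ALLOC][17-17 FREE][18-26 ALLOC][27-28 ALLOC]
free(c): c = 18 -> block [18-26 ALLOC]; mark free, coalesce with adjacent free neighbors -> [0-8 ALLOC][9-16 ALLOC][17-26 FREE][27-28 ALLOC]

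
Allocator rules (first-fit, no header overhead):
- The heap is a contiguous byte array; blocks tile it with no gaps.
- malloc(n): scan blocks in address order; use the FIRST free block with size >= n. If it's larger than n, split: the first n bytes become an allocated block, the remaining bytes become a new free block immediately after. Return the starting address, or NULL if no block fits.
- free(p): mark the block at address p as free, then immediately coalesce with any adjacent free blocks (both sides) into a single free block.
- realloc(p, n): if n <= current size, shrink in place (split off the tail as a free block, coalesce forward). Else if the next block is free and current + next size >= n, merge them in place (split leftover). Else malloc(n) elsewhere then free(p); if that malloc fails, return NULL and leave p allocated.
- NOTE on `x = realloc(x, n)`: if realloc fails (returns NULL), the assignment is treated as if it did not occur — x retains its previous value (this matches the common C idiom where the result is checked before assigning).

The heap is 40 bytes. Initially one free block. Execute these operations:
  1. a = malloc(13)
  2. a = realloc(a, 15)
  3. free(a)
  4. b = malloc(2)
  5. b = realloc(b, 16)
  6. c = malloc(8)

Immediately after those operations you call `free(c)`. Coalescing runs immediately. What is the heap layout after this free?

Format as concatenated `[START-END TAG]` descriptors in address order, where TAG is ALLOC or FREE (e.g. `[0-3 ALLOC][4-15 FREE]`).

Op 1: a = malloc(13) -> a = 0; heap: [0-12 ALLOC][13-39 FREE]
Op 2: a = realloc(a, 15) -> a = 0; heap: [0-14 ALLOC][15-39 FREE]
Op 3: free(a) -> (freed a); heap: [0-39 FREE]
Op 4: b = malloc(2) -> b = 0; heap: [0-1 ALLOC][2-39 FREE]
Op 5: b = realloc(b, 16) -> b = 0; heap: [0-15 ALLOC][16-39 FREE]
Op 6: c = malloc(8) -> c = 16; heap: [0-15 ALLOC][16-23 ALLOC][24-39 FREE]
free(c): c = 16 -> block [16-23 ALLOC]; mark free, coalesce with adjacent free neighbors -> [0-15 ALLOC][16-39 FREE]

Answer: [0-15 ALLOC][16-39 FREE]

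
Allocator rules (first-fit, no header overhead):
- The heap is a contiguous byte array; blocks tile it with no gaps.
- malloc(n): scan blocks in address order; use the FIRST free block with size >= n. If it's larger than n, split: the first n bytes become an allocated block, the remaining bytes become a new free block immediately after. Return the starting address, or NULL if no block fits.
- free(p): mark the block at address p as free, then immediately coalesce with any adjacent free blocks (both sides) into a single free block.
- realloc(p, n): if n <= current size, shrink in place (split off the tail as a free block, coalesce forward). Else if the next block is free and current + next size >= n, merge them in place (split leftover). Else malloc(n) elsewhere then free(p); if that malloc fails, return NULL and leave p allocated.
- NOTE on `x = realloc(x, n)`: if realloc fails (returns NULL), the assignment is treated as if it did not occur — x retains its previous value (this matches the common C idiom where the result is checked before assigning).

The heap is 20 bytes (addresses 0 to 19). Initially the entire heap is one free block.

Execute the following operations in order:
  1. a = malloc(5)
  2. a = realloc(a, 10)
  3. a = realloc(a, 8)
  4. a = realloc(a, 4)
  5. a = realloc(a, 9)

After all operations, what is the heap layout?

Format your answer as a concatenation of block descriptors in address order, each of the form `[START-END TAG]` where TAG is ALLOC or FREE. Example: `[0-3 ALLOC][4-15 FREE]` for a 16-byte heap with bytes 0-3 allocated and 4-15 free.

Answer: [0-8 ALLOC][9-19 FREE]

Derivation:
Op 1: a = malloc(5) -> a = 0; heap: [0-4 ALLOC][5-19 FREE]
Op 2: a = realloc(a, 10) -> a = 0; heap: [0-9 ALLOC][10-19 FREE]
Op 3: a = realloc(a, 8) -> a = 0; heap: [0-7 ALLOC][8-19 FREE]
Op 4: a = realloc(a, 4) -> a = 0; heap: [0-3 ALLOC][4-19 FREE]
Op 5: a = realloc(a, 9) -> a = 0; heap: [0-8 ALLOC][9-19 FREE]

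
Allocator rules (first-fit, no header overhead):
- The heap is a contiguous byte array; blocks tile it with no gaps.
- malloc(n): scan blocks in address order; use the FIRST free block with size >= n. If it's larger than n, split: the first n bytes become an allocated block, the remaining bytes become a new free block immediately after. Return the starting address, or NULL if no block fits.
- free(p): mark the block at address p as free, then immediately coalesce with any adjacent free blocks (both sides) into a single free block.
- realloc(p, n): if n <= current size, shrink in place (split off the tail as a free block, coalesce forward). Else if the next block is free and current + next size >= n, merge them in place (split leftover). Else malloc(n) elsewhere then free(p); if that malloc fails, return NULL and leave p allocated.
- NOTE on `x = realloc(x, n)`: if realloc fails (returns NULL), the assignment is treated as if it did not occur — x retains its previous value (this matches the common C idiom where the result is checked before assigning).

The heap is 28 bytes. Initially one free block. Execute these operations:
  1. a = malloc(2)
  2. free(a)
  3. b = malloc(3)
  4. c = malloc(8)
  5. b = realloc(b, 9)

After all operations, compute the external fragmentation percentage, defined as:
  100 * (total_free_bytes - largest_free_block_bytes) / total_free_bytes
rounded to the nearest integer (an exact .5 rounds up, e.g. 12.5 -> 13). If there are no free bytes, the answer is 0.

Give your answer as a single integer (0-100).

Answer: 27

Derivation:
Op 1: a = malloc(2) -> a = 0; heap: [0-1 ALLOC][2-27 FREE]
Op 2: free(a) -> (freed a); heap: [0-27 FREE]
Op 3: b = malloc(3) -> b = 0; heap: [0-2 ALLOC][3-27 FREE]
Op 4: c = malloc(8) -> c = 3; heap: [0-2 ALLOC][3-10 ALLOC][11-27 FREE]
Op 5: b = realloc(b, 9) -> b = 11; heap: [0-2 FREE][3-10 ALLOC][11-19 ALLOC][20-27 FREE]
Free blocks: [3 8] total_free=11 largest=8 -> 100*(11-8)/11 = 300/11 ≈ 27.273 -> rounds to 27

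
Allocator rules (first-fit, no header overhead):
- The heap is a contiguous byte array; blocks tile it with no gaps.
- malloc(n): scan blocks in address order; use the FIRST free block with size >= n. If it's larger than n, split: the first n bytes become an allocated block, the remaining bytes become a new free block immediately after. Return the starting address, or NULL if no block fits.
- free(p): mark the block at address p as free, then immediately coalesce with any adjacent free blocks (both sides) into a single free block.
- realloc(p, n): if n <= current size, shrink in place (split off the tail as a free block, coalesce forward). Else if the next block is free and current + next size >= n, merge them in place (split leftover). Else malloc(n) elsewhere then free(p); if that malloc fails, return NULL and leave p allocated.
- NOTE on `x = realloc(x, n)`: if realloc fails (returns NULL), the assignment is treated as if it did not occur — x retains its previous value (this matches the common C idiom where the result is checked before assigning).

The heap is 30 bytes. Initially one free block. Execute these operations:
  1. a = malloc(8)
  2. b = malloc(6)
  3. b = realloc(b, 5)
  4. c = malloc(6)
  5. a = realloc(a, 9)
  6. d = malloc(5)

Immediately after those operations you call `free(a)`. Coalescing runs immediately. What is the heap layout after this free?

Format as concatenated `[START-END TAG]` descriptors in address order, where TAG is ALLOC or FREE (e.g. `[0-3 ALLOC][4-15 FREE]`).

Op 1: a = malloc(8) -> a = 0; heap: [0-7 ALLOC][8-29 FREE]
Op 2: b = malloc(6) -> b = 8; heap: [0-7 ALLOC][8-13 ALLOC][14-29 FREE]
Op 3: b = realloc(b, 5) -> b = 8; heap: [0-7 ALLOC][8-12 ALLOC][13-29 FREE]
Op 4: c = malloc(6) -> c = 13; heap: [0-7 ALLOC][8-12 ALLOC][13-18 ALLOC][19-29 FREE]
Op 5: a = realloc(a, 9) -> a = 19; heap: [0-7 FREE][8-12 ALLOC][13-18 ALLOC][19-27 ALLOC][28-29 FREE]
Op 6: d = malloc(5) -> d = 0; heap: [0-4 ALLOC][5-7 FREE][8-12 ALLOC][13-18 ALLOC][19-27 ALLOC][28-29 FREE]
free(a): a = 19 -> block [19-27 ALLOC]; mark free, coalesce with adjacent free neighbors -> [0-4 ALLOC][5-7 FREE][8-12 ALLOC][13-18 ALLOC][19-29 FREE]

Answer: [0-4 ALLOC][5-7 FREE][8-12 ALLOC][13-18 ALLOC][19-29 FREE]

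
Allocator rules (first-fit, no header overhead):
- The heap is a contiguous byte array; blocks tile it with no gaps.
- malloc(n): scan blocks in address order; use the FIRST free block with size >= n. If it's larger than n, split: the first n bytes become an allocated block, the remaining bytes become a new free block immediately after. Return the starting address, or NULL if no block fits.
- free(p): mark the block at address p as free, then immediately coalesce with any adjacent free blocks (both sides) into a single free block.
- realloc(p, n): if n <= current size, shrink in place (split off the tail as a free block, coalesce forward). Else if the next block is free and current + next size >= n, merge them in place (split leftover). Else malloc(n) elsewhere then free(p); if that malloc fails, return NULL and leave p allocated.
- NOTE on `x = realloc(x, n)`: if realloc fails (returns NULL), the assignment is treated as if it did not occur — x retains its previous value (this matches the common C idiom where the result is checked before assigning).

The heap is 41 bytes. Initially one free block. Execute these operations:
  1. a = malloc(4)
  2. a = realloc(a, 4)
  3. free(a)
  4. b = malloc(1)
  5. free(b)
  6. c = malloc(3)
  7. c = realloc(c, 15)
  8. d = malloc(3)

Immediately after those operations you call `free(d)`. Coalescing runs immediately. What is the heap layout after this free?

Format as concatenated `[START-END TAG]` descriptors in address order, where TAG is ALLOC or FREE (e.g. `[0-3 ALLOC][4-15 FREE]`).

Answer: [0-14 ALLOC][15-40 FREE]

Derivation:
Op 1: a = malloc(4) -> a = 0; heap: [0-3 ALLOC][4-40 FREE]
Op 2: a = realloc(a, 4) -> a = 0; heap: [0-3 ALLOC][4-40 FREE]
Op 3: free(a) -> (freed a); heap: [0-40 FREE]
Op 4: b = malloc(1) -> b = 0; heap: [0-0 ALLOC][1-40 FREE]
Op 5: free(b) -> (freed b); heap: [0-40 FREE]
Op 6: c = malloc(3) -> c = 0; heap: [0-2 ALLOC][3-40 FREE]
Op 7: c = realloc(c, 15) -> c = 0; heap: [0-14 ALLOC][15-40 FREE]
Op 8: d = malloc(3) -> d = 15; heap: [0-14 ALLOC][15-17 ALLOC][18-40 FREE]
free(d): d = 15 -> block [15-17 ALLOC]; mark free, coalesce with adjacent free neighbors -> [0-14 ALLOC][15-40 FREE]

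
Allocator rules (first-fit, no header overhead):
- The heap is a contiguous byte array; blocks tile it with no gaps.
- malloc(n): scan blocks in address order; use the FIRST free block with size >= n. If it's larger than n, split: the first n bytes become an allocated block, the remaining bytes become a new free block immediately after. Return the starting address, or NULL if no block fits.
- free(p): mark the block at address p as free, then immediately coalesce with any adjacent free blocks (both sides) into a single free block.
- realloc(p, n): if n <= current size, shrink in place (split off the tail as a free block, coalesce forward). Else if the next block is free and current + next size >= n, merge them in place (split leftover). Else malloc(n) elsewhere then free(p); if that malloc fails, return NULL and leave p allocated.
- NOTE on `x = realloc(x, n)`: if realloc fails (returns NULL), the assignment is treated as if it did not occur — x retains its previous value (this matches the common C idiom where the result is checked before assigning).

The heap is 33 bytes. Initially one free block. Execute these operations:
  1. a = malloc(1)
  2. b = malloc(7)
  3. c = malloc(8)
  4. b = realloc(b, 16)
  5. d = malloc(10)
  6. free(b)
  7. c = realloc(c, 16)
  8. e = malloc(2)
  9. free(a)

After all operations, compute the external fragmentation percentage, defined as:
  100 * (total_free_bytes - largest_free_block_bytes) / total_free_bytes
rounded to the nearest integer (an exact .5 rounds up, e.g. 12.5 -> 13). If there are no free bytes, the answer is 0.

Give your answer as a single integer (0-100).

Answer: 40

Derivation:
Op 1: a = malloc(1) -> a = 0; heap: [0-0 ALLOC][1-32 FREE]
Op 2: b = malloc(7) -> b = 1; heap: [0-0 ALLOC][1-7 ALLOC][8-32 FREE]
Op 3: c = malloc(8) -> c = 8; heap: [0-0 ALLOC][1-7 ALLOC][8-15 ALLOC][16-32 FREE]
Op 4: b = realloc(b, 16) -> b = 16; heap: [0-0 ALLOC][1-7 FREE][8-15 ALLOC][16-31 ALLOC][32-32 FREE]
Op 5: d = malloc(10) -> d = NULL; heap: [0-0 ALLOC][1-7 FREE][8-15 ALLOC][16-31 ALLOC][32-32 FREE]
Op 6: free(b) -> (freed b); heap: [0-0 ALLOC][1-7 FREE][8-15 ALLOC][16-32 FREE]
Op 7: c = realloc(c, 16) -> c = 8; heap: [0-0 ALLOC][1-7 FREE][8-23 ALLOC][24-32 FREE]
Op 8: e = malloc(2) -> e = 1; heap: [0-0 ALLOC][1-2 ALLOC][3-7 FREE][8-23 ALLOC][24-32 FREE]
Op 9: free(a) -> (freed a); heap: [0-0 FREE][1-2 ALLOC][3-7 FREE][8-23 ALLOC][24-32 FREE]
Free blocks: [1 5 9] total_free=15 largest=9 -> 100*(15-9)/15 = 600/15 = 40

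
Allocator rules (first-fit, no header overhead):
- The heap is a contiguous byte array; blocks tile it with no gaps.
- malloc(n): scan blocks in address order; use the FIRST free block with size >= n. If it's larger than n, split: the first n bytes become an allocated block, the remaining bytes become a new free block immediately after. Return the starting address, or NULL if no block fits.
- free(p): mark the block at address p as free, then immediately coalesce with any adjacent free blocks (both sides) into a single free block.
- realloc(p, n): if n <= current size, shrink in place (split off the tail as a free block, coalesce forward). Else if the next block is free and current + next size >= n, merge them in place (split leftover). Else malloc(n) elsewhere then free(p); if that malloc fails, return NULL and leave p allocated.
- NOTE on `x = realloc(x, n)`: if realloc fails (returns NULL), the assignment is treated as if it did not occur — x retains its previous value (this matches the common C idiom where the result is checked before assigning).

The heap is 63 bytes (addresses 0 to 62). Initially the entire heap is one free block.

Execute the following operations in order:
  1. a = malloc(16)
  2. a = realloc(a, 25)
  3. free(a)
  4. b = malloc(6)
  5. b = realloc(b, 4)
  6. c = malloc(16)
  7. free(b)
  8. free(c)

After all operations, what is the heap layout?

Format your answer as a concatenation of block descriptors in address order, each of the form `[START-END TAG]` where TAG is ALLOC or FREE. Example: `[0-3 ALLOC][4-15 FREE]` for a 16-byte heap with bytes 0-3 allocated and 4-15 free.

Answer: [0-62 FREE]

Derivation:
Op 1: a = malloc(16) -> a = 0; heap: [0-15 ALLOC][16-62 FREE]
Op 2: a = realloc(a, 25) -> a = 0; heap: [0-24 ALLOC][25-62 FREE]
Op 3: free(a) -> (freed a); heap: [0-62 FREE]
Op 4: b = malloc(6) -> b = 0; heap: [0-5 ALLOC][6-62 FREE]
Op 5: b = realloc(b, 4) -> b = 0; heap: [0-3 ALLOC][4-62 FREE]
Op 6: c = malloc(16) -> c = 4; heap: [0-3 ALLOC][4-19 ALLOC][20-62 FREE]
Op 7: free(b) -> (freed b); heap: [0-3 FREE][4-19 ALLOC][20-62 FREE]
Op 8: free(c) -> (freed c); heap: [0-62 FREE]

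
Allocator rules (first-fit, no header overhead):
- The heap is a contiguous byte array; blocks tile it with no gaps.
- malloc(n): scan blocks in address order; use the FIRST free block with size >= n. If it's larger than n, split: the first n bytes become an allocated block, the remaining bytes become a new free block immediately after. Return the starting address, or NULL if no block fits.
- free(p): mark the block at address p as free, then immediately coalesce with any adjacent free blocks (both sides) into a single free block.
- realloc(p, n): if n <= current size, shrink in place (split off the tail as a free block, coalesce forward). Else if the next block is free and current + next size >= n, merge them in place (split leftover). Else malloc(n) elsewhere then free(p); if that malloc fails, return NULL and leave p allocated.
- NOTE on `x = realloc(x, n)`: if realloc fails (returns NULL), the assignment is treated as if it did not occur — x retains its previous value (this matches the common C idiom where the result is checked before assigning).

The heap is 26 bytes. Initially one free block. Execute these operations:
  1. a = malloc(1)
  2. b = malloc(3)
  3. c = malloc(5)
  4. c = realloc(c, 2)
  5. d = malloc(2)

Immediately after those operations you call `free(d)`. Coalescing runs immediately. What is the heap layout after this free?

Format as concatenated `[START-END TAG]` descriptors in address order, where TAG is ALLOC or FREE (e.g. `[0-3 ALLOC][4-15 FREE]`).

Answer: [0-0 ALLOC][1-3 ALLOC][4-5 ALLOC][6-25 FREE]

Derivation:
Op 1: a = malloc(1) -> a = 0; heap: [0-0 ALLOC][1-25 FREE]
Op 2: b = malloc(3) -> b = 1; heap: [0-0 ALLOC][1-3 ALLOC][4-25 FREE]
Op 3: c = malloc(5) -> c = 4; heap: [0-0 ALLOC][1-3 ALLOC][4-8 ALLOC][9-25 FREE]
Op 4: c = realloc(c, 2) -> c = 4; heap: [0-0 ALLOC][1-3 ALLOC][4-5 ALLOC][6-25 FREE]
Op 5: d = malloc(2) -> d = 6; heap: [0-0 ALLOC][1-3 ALLOC][4-5 ALLOC][6-7 ALLOC][8-25 FREE]
free(d): d = 6 -> block [6-7 ALLOC]; mark free, coalesce with adjacent free neighbors -> [0-0 ALLOC][1-3 ALLOC][4-5 ALLOC][6-25 FREE]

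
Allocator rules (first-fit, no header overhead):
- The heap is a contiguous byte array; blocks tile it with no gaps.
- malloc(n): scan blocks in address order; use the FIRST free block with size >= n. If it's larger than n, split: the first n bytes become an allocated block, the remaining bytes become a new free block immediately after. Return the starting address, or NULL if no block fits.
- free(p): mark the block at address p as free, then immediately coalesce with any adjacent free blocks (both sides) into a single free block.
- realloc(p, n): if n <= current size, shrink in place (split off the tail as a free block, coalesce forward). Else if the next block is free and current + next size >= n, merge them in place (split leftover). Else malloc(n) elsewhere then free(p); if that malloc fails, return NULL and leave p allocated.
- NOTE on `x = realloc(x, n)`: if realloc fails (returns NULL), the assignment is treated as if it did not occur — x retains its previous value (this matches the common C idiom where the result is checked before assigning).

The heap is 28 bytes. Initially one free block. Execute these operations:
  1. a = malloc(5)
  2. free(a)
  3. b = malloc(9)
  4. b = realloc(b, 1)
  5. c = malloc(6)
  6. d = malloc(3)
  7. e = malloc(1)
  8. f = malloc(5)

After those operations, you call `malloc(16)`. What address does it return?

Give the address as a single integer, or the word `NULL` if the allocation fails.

Op 1: a = malloc(5) -> a = 0; heap: [0-4 ALLOC][5-27 FREE]
Op 2: free(a) -> (freed a); heap: [0-27 FREE]
Op 3: b = malloc(9) -> b = 0; heap: [0-8 ALLOC][9-27 FREE]
Op 4: b = realloc(b, 1) -> b = 0; heap: [0-0 ALLOC][1-27 FREE]
Op 5: c = malloc(6) -> c = 1; heap: [0-0 ALLOC][1-6 ALLOC][7-27 FREE]
Op 6: d = malloc(3) -> d = 7; heap: [0-0 ALLOC][1-6 ALLOC][7-9 ALLOC][10-27 FREE]
Op 7: e = malloc(1) -> e = 10; heap: [0-0 ALLOC][1-6 ALLOC][7-9 ALLOC][10-10 ALLOC][11-27 FREE]
Op 8: f = malloc(5) -> f = 11; heap: [0-0 ALLOC][1-6 ALLOC][7-9 ALLOC][10-10 ALLOC][11-15 ALLOC][16-27 FREE]
malloc(16): first-fit scan over [0-0 ALLOC][1-6 ALLOC][7-9 ALLOC][10-10 ALLOC][11-15 ALLOC][16-27 FREE] -> NULL

Answer: NULL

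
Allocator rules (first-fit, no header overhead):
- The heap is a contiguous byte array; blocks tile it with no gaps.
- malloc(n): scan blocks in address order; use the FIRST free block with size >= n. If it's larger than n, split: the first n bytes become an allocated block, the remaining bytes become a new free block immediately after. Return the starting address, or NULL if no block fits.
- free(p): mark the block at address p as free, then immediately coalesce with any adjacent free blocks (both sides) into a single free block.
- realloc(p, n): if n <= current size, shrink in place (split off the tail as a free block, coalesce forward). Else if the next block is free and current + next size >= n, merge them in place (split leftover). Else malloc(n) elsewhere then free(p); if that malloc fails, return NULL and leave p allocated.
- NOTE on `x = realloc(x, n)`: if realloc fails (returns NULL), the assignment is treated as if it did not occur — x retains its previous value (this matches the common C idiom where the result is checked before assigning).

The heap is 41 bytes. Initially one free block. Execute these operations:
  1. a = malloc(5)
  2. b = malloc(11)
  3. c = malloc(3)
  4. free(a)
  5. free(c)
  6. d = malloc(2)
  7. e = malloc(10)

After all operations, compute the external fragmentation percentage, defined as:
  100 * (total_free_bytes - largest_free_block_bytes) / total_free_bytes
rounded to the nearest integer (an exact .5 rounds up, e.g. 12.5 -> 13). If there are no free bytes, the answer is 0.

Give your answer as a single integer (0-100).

Op 1: a = malloc(5) -> a = 0; heap: [0-4 ALLOC][5-40 FREE]
Op 2: b = malloc(11) -> b = 5; heap: [0-4 ALLOC][5-15 ALLOC][16-40 FREE]
Op 3: c = malloc(3) -> c = 16; heap: [0-4 ALLOC][5-15 ALLOC][16-18 ALLOC][19-40 FREE]
Op 4: free(a) -> (freed a); heap: [0-4 FREE][5-15 ALLOC][16-18 ALLOC][19-40 FREE]
Op 5: free(c) -> (freed c); heap: [0-4 FREE][5-15 ALLOC][16-40 FREE]
Op 6: d = malloc(2) -> d = 0; heap: [0-1 ALLOC][2-4 FREE][5-15 ALLOC][16-40 FREE]
Op 7: e = malloc(10) -> e = 16; heap: [0-1 ALLOC][2-4 FREE][5-15 ALLOC][16-25 ALLOC][26-40 FREE]
Free blocks: [3 15] total_free=18 largest=15 -> 100*(18-15)/18 = 300/18 ≈ 16.667 -> rounds to 17

Answer: 17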